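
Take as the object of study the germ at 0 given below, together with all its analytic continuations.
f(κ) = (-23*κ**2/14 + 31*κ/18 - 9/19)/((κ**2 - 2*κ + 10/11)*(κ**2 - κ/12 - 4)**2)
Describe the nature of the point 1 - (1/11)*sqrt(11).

The denominator factor κ**2 - 2*κ + 10/11 vanishes at 1 - (1/11)*sqrt(11) and appears to the power 1; the numerator there equals -14317/26334 + (197/1386)*sqrt(11), nonzero, and no other factor vanishes.
Hence a pole whose order is the multiplicity, 1.

The point is a pole of order 1.


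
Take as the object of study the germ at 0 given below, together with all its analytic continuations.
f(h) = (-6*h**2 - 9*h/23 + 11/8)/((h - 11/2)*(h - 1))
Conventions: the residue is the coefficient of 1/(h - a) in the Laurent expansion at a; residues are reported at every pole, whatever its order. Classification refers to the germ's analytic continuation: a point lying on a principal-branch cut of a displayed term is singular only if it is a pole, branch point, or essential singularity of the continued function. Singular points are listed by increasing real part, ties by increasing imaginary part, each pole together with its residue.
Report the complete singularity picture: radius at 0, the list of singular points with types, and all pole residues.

Radius of convergence at 0: 1.
At 1: a pole of order 1; residue 923/828.
At 11/2: a pole of order 1; residue -33539/828.

Denominator factor (h - 1): pole of order 1 at 1, modulus 1.
Denominator factor (h - 11/2): pole of order 1 at 11/2, modulus 11/2.
The radius of convergence is the smallest modulus among the singular points: 1.
At the order-1 pole 1 set g(h) = (h - (1))*f(h) = (-6*h**2 - 9*h/23 + 11/8)/(h - 11/2).
Simple pole: residue = g(a) at a = 1, which is 923/828.
At the order-1 pole 11/2 set g(h) = (h - (11/2))*f(h) = (-6*h**2 - 9*h/23 + 11/8)/(h - 1).
Simple pole: residue = g(a) at a = 11/2, which is -33539/828.
List the singular points by increasing real part (a conjugate pair: the negative imaginary part first).


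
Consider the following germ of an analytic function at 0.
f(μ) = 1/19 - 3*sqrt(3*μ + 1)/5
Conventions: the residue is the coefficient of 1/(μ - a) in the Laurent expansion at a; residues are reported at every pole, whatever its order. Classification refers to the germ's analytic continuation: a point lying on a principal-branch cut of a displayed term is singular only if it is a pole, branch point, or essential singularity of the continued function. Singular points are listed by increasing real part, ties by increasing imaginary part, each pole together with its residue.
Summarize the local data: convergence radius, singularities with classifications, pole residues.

Branch term (-3/5)*sqrt(1 - μ/(-1/3)): its argument vanishes at μ = -1/3, a square-root branch point, modulus 1/3.
The radius of convergence is the smallest modulus among the singular points: 1/3.

Radius of convergence at 0: 1/3.
At -1/3: an algebraic (square-root) branch point.


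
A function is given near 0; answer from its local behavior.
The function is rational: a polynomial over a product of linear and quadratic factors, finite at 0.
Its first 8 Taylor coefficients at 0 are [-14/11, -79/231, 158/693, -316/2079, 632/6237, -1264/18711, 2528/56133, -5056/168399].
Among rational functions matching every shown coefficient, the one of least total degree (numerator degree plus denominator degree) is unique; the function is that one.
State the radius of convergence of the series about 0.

No rational of total degree below 2 reproduces all 8 coefficients; solving the [1/1] Pade equations on them gives f(θ) = (-25*θ/14 - 21/11)/(θ + 3/2), whose expansion matches every shown term.
Denominator factor (θ + 3/2): pole of order 1 at -3/2, modulus 3/2.
The radius of convergence is the smallest modulus among the singular points: 3/2.

The radius of convergence is 3/2.


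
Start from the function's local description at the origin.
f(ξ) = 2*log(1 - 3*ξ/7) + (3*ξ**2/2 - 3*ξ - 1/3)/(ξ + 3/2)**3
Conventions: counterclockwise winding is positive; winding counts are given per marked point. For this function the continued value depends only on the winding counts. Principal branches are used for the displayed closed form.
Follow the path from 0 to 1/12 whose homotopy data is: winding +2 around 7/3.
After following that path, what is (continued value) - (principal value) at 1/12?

Continued minus principal equals (8)*pi*i.

The rational part is single-valued and drops out of the difference; each branch term changes only by its own monodromy.
(2)*log(1 - ξ/(7/3)): each positive loop around 7/3 adds 2*pi*i to the log, so winding +2 contributes (2)*(2)*2*pi*i = (8)*pi*i.
Summing the contributions at ξ = 1/12 gives (8)*pi*i.


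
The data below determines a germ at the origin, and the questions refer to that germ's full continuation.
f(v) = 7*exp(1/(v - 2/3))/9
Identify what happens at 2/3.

The point is an essential singularity.

The exponent 1/(v - (2/3)) has a pole at 2/3, so exp(1/(v - (2/3))) takes every nonzero value near it: an essential singularity (not a pole of any order).


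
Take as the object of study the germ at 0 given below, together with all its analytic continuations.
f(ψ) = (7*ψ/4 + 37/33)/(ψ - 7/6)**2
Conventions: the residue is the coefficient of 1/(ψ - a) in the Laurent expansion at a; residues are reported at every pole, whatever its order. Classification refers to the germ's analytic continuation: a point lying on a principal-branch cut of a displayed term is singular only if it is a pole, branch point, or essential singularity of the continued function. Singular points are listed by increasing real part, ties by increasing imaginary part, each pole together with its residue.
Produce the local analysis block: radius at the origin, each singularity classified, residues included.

Denominator factor (ψ - 7/6)^2: pole of order 2 at 7/6, modulus 7/6.
The radius of convergence is the smallest modulus among the singular points: 7/6.
At the order-2 pole 7/6 set g(ψ) = (ψ - (7/6))^2*f(ψ) = 7*ψ/4 + 37/33.
Order-2 pole: residue = g'(a); g'(7/6) = 7/4, so the residue is 7/4.

Radius of convergence at 0: 7/6.
At 7/6: a pole of order 2; residue 7/4.


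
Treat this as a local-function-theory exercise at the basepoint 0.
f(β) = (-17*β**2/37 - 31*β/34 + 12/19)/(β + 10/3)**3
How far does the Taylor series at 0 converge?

Denominator factor (β + 10/3)^3: pole of order 3 at -10/3, modulus 10/3.
The radius of convergence is the smallest modulus among the singular points: 10/3.

The radius of convergence is 10/3.


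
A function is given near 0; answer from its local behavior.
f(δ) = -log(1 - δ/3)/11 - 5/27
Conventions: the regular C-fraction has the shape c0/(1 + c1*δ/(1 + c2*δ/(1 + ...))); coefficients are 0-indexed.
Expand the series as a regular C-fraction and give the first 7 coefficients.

The regular C-fraction coefficients are [-5/27, 9/55, -109/330, -55/1962, -136/981, -109/2040, -77/680].

Taylor coefficients (expand at 0): a_0 = -5/27, a_1 = 1/33, a_2 = 1/198, a_3 = 1/891, a_4 = 1/3564, a_5 = 1/13365, a_6 = 1/48114.
c0 = a_0 = -5/27. Peel one level at a time: if S = 1 + c*δ/S' with S'(0) = 1, then c is the δ-coefficient of S and S' = c*δ/(S - 1).
S_1 = c0/f = 1 + (9/55)*δ + (327/6050)*δ^2 + ...; c1 = 9/55.
S_2 = c1*δ/(S_1 - 1) = 1 + (-109/330)*δ + (-1/108)*δ^2 + ...; c2 = -109/330.
S_3 = c2*δ/(S_2 - 1) = 1 + (-55/1962)*δ + (-3740/962361)*δ^2 + ...; c3 = -55/1962.
S_4 = c3*δ/(S_3 - 1) = 1 + (-136/981)*δ + (-1/135)*δ^2 + ...; c4 = -136/981.
S_5 = c4*δ/(S_4 - 1) = 1 + (-109/2040)*δ + (-8393/1387200)*δ^2 + ...; c5 = -109/2040.
S_6 = c5*δ/(S_5 - 1) = 1 + (-77/680)*δ + ...; c6 = -77/680.


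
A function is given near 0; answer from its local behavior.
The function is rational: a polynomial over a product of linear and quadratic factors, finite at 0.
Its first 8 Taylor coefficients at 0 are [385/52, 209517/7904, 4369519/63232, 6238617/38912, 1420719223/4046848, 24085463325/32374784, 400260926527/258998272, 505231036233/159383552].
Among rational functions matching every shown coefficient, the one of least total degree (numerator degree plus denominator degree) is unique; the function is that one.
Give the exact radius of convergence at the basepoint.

No rational of total degree below 3 reproduces all 8 coefficients; solving the [1/2] Pade equations on them gives f(κ) = (21*κ/38 + 35/13)/((κ - 8/11)*(κ - 1/2)), whose expansion matches every shown term.
Denominator factor (κ - 1/2): pole of order 1 at 1/2, modulus 1/2.
Denominator factor (κ - 8/11): pole of order 1 at 8/11, modulus 8/11.
The radius of convergence is the smallest modulus among the singular points: 1/2.

The radius of convergence is 1/2.


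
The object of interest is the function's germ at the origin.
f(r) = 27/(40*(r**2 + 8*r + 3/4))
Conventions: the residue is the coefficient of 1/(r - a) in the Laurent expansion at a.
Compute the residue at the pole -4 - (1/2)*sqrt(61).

The residue is -(27/2440)*sqrt(61).

The factor r**2 + 8*r + 3/4 splits as (r - a)(r - a') with a = -4 - (1/2)*sqrt(61), a' = -4 + (1/2)*sqrt(61). At the order-1 pole a set g(r) = (r - a)*f(r) = [27/40] / (r - a').
Simple pole: residue = g(a) at a = -4 - (1/2)*sqrt(61), which is -(27/2440)*sqrt(61).


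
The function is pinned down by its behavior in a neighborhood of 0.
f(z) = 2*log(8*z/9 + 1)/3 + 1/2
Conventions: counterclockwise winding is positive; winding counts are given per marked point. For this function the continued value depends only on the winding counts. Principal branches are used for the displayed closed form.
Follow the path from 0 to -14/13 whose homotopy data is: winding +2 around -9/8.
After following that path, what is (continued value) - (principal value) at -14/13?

The rational part is single-valued and drops out of the difference; each branch term changes only by its own monodromy.
(2/3)*log(1 - z/(-9/8)): each positive loop around -9/8 adds 2*pi*i to the log, so winding +2 contributes (2/3)*(2)*2*pi*i = (8/3)*pi*i.
Summing the contributions at z = -14/13 gives (8/3)*pi*i.

Continued minus principal equals (8/3)*pi*i.


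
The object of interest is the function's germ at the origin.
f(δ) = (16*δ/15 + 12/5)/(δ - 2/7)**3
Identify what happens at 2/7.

The denominator factor δ - 2/7 vanishes at 2/7 and appears to the power 3; the numerator there equals 284/105, nonzero, and no other factor vanishes.
Hence a pole whose order is the multiplicity, 3.

The point is a pole of order 3.


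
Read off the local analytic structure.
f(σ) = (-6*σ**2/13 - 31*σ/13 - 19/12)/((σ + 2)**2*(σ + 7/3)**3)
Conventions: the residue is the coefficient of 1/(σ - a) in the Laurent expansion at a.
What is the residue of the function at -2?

At the order-2 pole -2 set g(σ) = (σ - (-2))^2*f(σ) = (-6*σ**2/13 - 31*σ/13 - 19/12)/(σ + 7/3)**3.
Order-2 pole: residue = g'(a); g'(-2) = -17685/52, so the residue is -17685/52.

The residue is -17685/52.


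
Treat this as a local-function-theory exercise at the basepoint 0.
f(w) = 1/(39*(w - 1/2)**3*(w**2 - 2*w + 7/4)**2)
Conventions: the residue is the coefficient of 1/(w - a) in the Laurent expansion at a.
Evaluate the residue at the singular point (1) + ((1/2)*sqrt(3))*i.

The factor w**2 - 2*w + 7/4 splits as (w - a)(w - a') with a = (1) + ((1/2)*sqrt(3))*i, a' = (1) - ((1/2)*sqrt(3))*i. At the order-2 pole a set g(w) = (w - a)^2*f(w) = [1/(39*(w - 1/2)**3)] / (w - a')^2.
Order-2 pole: residue = g'(a); g'((1) + ((1/2)*sqrt(3))*i) = (-1/78) + ((1/54)*sqrt(3))*i, so the residue is (-1/78) + ((1/54)*sqrt(3))*i.

The residue is (-1/78) + ((1/54)*sqrt(3))*i.


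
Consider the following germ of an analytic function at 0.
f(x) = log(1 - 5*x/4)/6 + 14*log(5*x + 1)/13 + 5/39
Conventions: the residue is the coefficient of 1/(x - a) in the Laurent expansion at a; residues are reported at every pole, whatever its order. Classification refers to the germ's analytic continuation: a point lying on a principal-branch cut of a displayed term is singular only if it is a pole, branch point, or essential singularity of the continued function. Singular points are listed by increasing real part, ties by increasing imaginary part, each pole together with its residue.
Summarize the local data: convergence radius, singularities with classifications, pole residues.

Radius of convergence at 0: 1/5.
At -1/5: a logarithmic branch point.
At 4/5: a logarithmic branch point.

Branch term (14/13)*log(1 - x/(-1/5)): its argument vanishes at x = -1/5, a logarithmic branch point, modulus 1/5.
Branch term (1/6)*log(1 - x/(4/5)): its argument vanishes at x = 4/5, a logarithmic branch point, modulus 4/5.
The radius of convergence is the smallest modulus among the singular points: 1/5.
List the singular points by increasing real part (a conjugate pair: the negative imaginary part first).


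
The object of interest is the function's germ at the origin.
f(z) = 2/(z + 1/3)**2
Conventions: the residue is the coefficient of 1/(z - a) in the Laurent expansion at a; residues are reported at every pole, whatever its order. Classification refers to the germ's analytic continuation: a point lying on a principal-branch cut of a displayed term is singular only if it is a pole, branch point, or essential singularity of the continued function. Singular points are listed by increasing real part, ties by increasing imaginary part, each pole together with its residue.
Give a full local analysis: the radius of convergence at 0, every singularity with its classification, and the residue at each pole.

Denominator factor (z + 1/3)^2: pole of order 2 at -1/3, modulus 1/3.
The radius of convergence is the smallest modulus among the singular points: 1/3.
At the order-2 pole -1/3 set g(z) = (z - (-1/3))^2*f(z) = 2.
Order-2 pole: residue = g'(a); g'(-1/3) = 0, so the residue is 0.

Radius of convergence at 0: 1/3.
At -1/3: a pole of order 2; residue 0.


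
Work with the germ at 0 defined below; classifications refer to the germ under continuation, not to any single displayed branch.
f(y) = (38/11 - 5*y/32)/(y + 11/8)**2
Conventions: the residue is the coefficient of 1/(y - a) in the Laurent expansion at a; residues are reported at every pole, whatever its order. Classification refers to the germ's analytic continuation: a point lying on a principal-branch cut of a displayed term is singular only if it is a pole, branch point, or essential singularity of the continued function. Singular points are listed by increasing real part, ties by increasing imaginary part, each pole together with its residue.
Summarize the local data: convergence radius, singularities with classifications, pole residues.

Radius of convergence at 0: 11/8.
At -11/8: a pole of order 2; residue -5/32.

Denominator factor (y + 11/8)^2: pole of order 2 at -11/8, modulus 11/8.
The radius of convergence is the smallest modulus among the singular points: 11/8.
At the order-2 pole -11/8 set g(y) = (y - (-11/8))^2*f(y) = 38/11 - 5*y/32.
Order-2 pole: residue = g'(a); g'(-11/8) = -5/32, so the residue is -5/32.


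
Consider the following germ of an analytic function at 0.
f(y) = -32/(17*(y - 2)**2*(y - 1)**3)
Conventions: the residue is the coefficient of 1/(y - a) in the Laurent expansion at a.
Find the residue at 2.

At the order-2 pole 2 set g(y) = (y - (2))^2*f(y) = -32/(17*(y - 1)**3).
Order-2 pole: residue = g'(a); g'(2) = 96/17, so the residue is 96/17.

The residue is 96/17.


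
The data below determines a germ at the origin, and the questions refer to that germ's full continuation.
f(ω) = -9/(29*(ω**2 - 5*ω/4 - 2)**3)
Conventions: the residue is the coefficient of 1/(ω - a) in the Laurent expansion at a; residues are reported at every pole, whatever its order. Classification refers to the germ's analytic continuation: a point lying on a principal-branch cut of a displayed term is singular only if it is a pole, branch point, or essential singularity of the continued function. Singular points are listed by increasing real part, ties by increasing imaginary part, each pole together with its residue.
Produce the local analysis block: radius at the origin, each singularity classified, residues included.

Denominator factor (ω**2 - 5*ω/4 - 2)^3: discriminant 153/16, real irrational roots 5/8 + (3/8)*sqrt(17) and 5/8 - (3/8)*sqrt(17); poles of order 3, moduli 5/8 + (3/8)*sqrt(17) and -5/8 + (3/8)*sqrt(17).
The radius of convergence is the smallest modulus among the singular points: -5/8 + (3/8)*sqrt(17).
The factor ω**2 - 5*ω/4 - 2 splits as (ω - a)(ω - a') with a = 5/8 - (3/8)*sqrt(17), a' = 5/8 + (3/8)*sqrt(17). At the order-3 pole a set g(ω) = (ω - a)^3*f(ω) = [-9/29] / (ω - a')^3.
Order-3 pole: residue = g''(a)/2; g''(5/8 - (3/8)*sqrt(17)) = (4096/1282293)*sqrt(17), so the residue is (2048/1282293)*sqrt(17).
The factor ω**2 - 5*ω/4 - 2 splits as (ω - a)(ω - a') with a = 5/8 + (3/8)*sqrt(17), a' = 5/8 - (3/8)*sqrt(17). At the order-3 pole a set g(ω) = (ω - a)^3*f(ω) = [-9/29] / (ω - a')^3.
Order-3 pole: residue = g''(a)/2; g''(5/8 + (3/8)*sqrt(17)) = -(4096/1282293)*sqrt(17), so the residue is -(2048/1282293)*sqrt(17).
List the singular points by increasing real part (a conjugate pair: the negative imaginary part first).

Radius of convergence at 0: -5/8 + (3/8)*sqrt(17).
At 5/8 - (3/8)*sqrt(17): a pole of order 3; residue (2048/1282293)*sqrt(17).
At 5/8 + (3/8)*sqrt(17): a pole of order 3; residue -(2048/1282293)*sqrt(17).


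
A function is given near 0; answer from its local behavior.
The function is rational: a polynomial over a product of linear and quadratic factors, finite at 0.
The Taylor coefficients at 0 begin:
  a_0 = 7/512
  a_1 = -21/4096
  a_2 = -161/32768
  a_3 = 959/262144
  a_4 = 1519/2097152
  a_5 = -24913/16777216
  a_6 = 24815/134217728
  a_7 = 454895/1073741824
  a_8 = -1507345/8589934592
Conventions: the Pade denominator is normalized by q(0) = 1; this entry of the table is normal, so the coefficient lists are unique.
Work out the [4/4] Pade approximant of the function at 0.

Taylor coefficients needed (read off): a_0 = 7/512, a_1 = -21/4096, a_2 = -161/32768, a_3 = 959/262144, a_4 = 1519/2097152, a_5 = -24913/16777216, a_6 = 24815/134217728, a_7 = 454895/1073741824, a_8 = -1507345/8589934592.
Write the denominator as Q(w) = 1 + q1*w + q2*w^2 + q3*w^3 + q4*w^4. Requiring Q*f - P = O(w^9) with deg P <= 4 kills the coefficients of w^5..w^8 in Q*f:
  w^5: a_5 + q1*a_4 + q2*a_3 + q3*a_2 + q4*a_1 = 0, i.e. -24913/16777216 + (1519/2097152)*q1 + (959/262144)*q2 + (-161/32768)*q3 + (-21/4096)*q4 = 0.
  w^6: a_6 + q1*a_5 + q2*a_4 + q3*a_3 + q4*a_2 = 0, i.e. 24815/134217728 + (-24913/16777216)*q1 + (1519/2097152)*q2 + (959/262144)*q3 + (-161/32768)*q4 = 0.
  w^7: a_7 + q1*a_6 + q2*a_5 + q3*a_4 + q4*a_3 = 0, i.e. 454895/1073741824 + (24815/134217728)*q1 + (-24913/16777216)*q2 + (1519/2097152)*q3 + (959/262144)*q4 = 0.
  w^8: a_8 + q1*a_7 + q2*a_6 + q3*a_5 + q4*a_4 = 0, i.e. -1507345/8589934592 + (454895/1073741824)*q1 + (24815/134217728)*q2 + (-24913/16777216)*q3 + (1519/2097152)*q4 = 0.
Solving this linear system: q1 = 11663/23336, q2 = 1638/2917, q3 = 46547/373376, q4 = 11609/186688.
The numerator is Q*f truncated at degree 4: P0 = a_0 = 7/512; P1 = a_1 + q1*a_0 = 637/373376; P2 = a_2 + q1*a_1 + q2*a_0 = 301/1493504; P3 = a_3 + q1*a_2 + q2*a_1 + q3*a_0 = 21/746752; P4 = a_4 + q1*a_3 + q2*a_2 + q3*a_1 + q4*a_0 = 7/1493504.

The Pade approximant has numerator coefficients [7/512, 637/373376, 301/1493504, 21/746752, 7/1493504]; denominator coefficients [1, 11663/23336, 1638/2917, 46547/373376, 11609/186688].


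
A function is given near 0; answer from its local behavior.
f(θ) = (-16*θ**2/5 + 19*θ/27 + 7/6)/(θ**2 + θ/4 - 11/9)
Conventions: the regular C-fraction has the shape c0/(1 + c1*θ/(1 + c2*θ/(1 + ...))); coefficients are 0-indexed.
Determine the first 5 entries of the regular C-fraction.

The regular C-fraction coefficients are [-21/22, -2239/2772, 2105998/705285, -17261459964/11788323805, -967248/1052999].

Taylor coefficients (expand at 0): a_0 = -21/22, a_1 = -2239/2904, a_2 = 357663/212960, a_3 = -2691993/9370240, a_4 = 108462051/82458112.
c0 = a_0 = -21/22. Peel one level at a time: if S = 1 + c*θ/S' with S'(0) = 1, then c is the θ-coefficient of S and S' = c*θ/(S - 1).
S_1 = c0/f = 1 + (-2239/2772)*θ + (1052999/436590)*θ^2 + ...; c1 = -2239/2772.
S_2 = c1*θ/(S_1 - 1) = 1 + (2105998/705285)*θ + (547982856/125328025)*θ^2 + ...; c2 = 2105998/705285.
S_3 = c2*θ/(S_2 - 1) = 1 + (-17261459964/11788323805)*θ + (-7456950704448/5544034470005)*θ^2 + ...; c3 = -17261459964/11788323805.
S_4 = c3*θ/(S_3 - 1) = 1 + (-967248/1052999)*θ + ...; c4 = -967248/1052999.


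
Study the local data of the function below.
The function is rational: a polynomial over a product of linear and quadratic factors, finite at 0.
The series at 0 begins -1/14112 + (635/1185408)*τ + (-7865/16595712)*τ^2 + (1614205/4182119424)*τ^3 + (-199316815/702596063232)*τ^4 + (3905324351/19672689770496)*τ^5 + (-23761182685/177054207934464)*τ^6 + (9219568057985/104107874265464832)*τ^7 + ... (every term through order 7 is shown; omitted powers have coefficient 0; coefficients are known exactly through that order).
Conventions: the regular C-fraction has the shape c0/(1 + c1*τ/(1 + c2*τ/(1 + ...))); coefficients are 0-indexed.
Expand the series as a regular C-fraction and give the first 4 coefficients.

The regular C-fraction coefficients are [-1/14112, 635/84, -71207/10668, 3537115/379818138].

Taylor coefficients (read off): a_0 = -1/14112, a_1 = 635/1185408, a_2 = -7865/16595712, a_3 = 1614205/4182119424.
c0 = a_0 = -1/14112. Peel one level at a time: if S = 1 + c*τ/S' with S'(0) = 1, then c is the τ-coefficient of S and S' = c*τ/(S - 1).
S_1 = c0/f = 1 + (635/84)*τ + (356035/7056)*τ^2 + ...; c1 = 635/84.
S_2 = c1*τ/(S_1 - 1) = 1 + (-71207/10668)*τ + (3537115/56903112)*τ^2 + ...; c2 = -71207/10668.
S_3 = c2*τ/(S_2 - 1) = 1 + (3537115/379818138)*τ + ...; c3 = 3537115/379818138.


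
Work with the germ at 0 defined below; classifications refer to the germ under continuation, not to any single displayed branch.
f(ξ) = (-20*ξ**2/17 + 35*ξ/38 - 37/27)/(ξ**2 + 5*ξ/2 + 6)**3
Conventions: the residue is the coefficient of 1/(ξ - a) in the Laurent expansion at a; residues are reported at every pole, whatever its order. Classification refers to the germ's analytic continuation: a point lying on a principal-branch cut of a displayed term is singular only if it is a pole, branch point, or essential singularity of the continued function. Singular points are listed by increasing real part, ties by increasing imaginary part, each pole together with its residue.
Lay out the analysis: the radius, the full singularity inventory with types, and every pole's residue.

Denominator factor (ξ**2 + 5*ξ/2 + 6)^3: discriminant -71/4, complex-conjugate roots (-5/4) + ((1/4)*sqrt(71))*i and (-5/4) - ((1/4)*sqrt(71))*i; poles of order 3, moduli sqrt(6) and sqrt(6).
The radius of convergence is the smallest modulus among the singular points: sqrt(6).
The factor ξ**2 + 5*ξ/2 + 6 splits as (ξ - a)(ξ - a') with a = (-5/4) - ((1/4)*sqrt(71))*i, a' = (-5/4) + ((1/4)*sqrt(71))*i. At the order-3 pole a set g(ξ) = (ξ - a)^3*f(ξ) = [-20*ξ**2/17 + 35*ξ/38 - 37/27] / (ξ - a')^3.
Order-3 pole: residue = g''(a)/2; g''((-5/4) - ((1/4)*sqrt(71))*i) = -((6809488/1040447277)*sqrt(71))*i, so the residue is -((3404744/1040447277)*sqrt(71))*i.
The factor ξ**2 + 5*ξ/2 + 6 splits as (ξ - a)(ξ - a') with a = (-5/4) + ((1/4)*sqrt(71))*i, a' = (-5/4) - ((1/4)*sqrt(71))*i. At the order-3 pole a set g(ξ) = (ξ - a)^3*f(ξ) = [-20*ξ**2/17 + 35*ξ/38 - 37/27] / (ξ - a')^3.
Order-3 pole: residue = g''(a)/2; g''((-5/4) + ((1/4)*sqrt(71))*i) = ((6809488/1040447277)*sqrt(71))*i, so the residue is ((3404744/1040447277)*sqrt(71))*i.
List the singular points by increasing real part (a conjugate pair: the negative imaginary part first).

Radius of convergence at 0: sqrt(6).
At (-5/4) - ((1/4)*sqrt(71))*i: a pole of order 3; residue -((3404744/1040447277)*sqrt(71))*i.
At (-5/4) + ((1/4)*sqrt(71))*i: a pole of order 3; residue ((3404744/1040447277)*sqrt(71))*i.


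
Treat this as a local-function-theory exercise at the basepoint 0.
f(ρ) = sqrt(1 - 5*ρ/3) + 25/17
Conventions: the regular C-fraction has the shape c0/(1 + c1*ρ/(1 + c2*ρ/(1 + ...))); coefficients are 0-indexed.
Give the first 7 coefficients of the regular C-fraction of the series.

The regular C-fraction coefficients are [42/17, 85/252, -95/126, -35/152, -275/456, -19/66, -6/11].

Taylor coefficients (expand at 0): a_0 = 42/17, a_1 = -5/6, a_2 = -25/72, a_3 = -125/432, a_4 = -3125/10368, a_5 = -21875/62208, a_6 = -109375/248832.
c0 = a_0 = 42/17. Peel one level at a time: if S = 1 + c*ρ/S' with S'(0) = 1, then c is the ρ-coefficient of S and S' = c*ρ/(S - 1).
S_1 = c0/f = 1 + (85/252)*ρ + (8075/31752)*ρ^2 + ...; c1 = 85/252.
S_2 = c1*ρ/(S_1 - 1) = 1 + (-95/126)*ρ + (-25/144)*ρ^2 + ...; c2 = -95/126.
S_3 = c2*ρ/(S_2 - 1) = 1 + (-35/152)*ρ + (-9625/69312)*ρ^2 + ...; c3 = -35/152.
S_4 = c3*ρ/(S_3 - 1) = 1 + (-275/456)*ρ + (-25/144)*ρ^2 + ...; c4 = -275/456.
S_5 = c4*ρ/(S_4 - 1) = 1 + (-19/66)*ρ + (-19/121)*ρ^2 + ...; c5 = -19/66.
S_6 = c5*ρ/(S_5 - 1) = 1 + (-6/11)*ρ + ...; c6 = -6/11.


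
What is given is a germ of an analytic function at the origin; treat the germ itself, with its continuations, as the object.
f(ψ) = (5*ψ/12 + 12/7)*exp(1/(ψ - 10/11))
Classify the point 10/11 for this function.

The exponent 1/(ψ - (10/11)) has a pole at 10/11, so exp(1/(ψ - (10/11))) takes every nonzero value near it: an essential singularity (not a pole of any order).

The point is an essential singularity.


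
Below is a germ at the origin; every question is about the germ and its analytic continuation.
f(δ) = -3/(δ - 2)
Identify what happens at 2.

The point is a pole of order 1.

The denominator factor δ - 2 vanishes at 2 and appears to the power 1; the numerator there equals -3, nonzero, and no other factor vanishes.
Hence a pole whose order is the multiplicity, 1.


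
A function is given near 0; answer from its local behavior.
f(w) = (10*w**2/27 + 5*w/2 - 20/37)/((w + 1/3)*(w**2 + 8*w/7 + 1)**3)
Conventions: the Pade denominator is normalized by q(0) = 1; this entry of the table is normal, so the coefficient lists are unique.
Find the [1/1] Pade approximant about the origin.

Taylor coefficients needed (expand at 0): a_0 = -60/37, a_1 = 9285/518, a_2 = -2813725/32634.
Write the denominator as Q(w) = 1 + q1*w. Requiring Q*f - P = O(w^3) with deg P <= 1 kills the coefficients of w^2..w^2 in Q*f:
  w^2: a_2 + q1*a_1 = 0, i.e. -2813725/32634 + (9285/518)*q1 = 0.
Solving this linear system: q1 = 562745/116991.
The numerator is Q*f truncated at degree 1: P0 = a_0 = -60/37; P1 = a_1 + q1*a_0 = 29216935/2885778.

The Pade approximant has numerator coefficients [-60/37, 29216935/2885778]; denominator coefficients [1, 562745/116991].


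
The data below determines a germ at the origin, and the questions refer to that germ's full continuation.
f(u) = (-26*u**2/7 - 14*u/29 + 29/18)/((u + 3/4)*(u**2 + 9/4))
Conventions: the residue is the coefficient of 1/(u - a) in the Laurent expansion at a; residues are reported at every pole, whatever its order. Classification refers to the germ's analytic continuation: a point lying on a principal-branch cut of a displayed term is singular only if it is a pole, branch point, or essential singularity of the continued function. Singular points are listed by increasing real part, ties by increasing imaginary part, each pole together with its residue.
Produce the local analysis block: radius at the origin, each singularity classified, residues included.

Radius of convergence at 0: 3/4.
At -3/4: a pole of order 1; residue -3394/82215.
At -(3/2)*i: a pole of order 1; residue (-150988/82215) + (62264/82215)*i.
At (3/2)*i: a pole of order 1; residue (-150988/82215) - (62264/82215)*i.

Denominator factor (u**2 + 9/4): discriminant -9, complex-conjugate roots (3/2)*i and -(3/2)*i; poles of order 1, moduli 3/2 and 3/2.
Denominator factor (u + 3/4): pole of order 1 at -3/4, modulus 3/4.
The radius of convergence is the smallest modulus among the singular points: 3/4.
At the order-1 pole -3/4 set g(u) = (u - (-3/4))*f(u) = (-26*u**2/7 - 14*u/29 + 29/18)/(u**2 + 9/4).
Simple pole: residue = g(a) at a = -3/4, which is -3394/82215.
The factor u**2 + 9/4 splits as (u - a)(u - a') with a = -(3/2)*i, a' = (3/2)*i. At the order-1 pole a set g(u) = (u - a)*f(u) = [(-26*u**2/7 - 14*u/29 + 29/18)/(u + 3/4)] / (u - a').
Simple pole: residue = g(a) at a = -(3/2)*i, which is (-150988/82215) + (62264/82215)*i.
The factor u**2 + 9/4 splits as (u - a)(u - a') with a = (3/2)*i, a' = -(3/2)*i. At the order-1 pole a set g(u) = (u - a)*f(u) = [(-26*u**2/7 - 14*u/29 + 29/18)/(u + 3/4)] / (u - a').
Simple pole: residue = g(a) at a = (3/2)*i, which is (-150988/82215) - (62264/82215)*i.
List the singular points by increasing real part (a conjugate pair: the negative imaginary part first).


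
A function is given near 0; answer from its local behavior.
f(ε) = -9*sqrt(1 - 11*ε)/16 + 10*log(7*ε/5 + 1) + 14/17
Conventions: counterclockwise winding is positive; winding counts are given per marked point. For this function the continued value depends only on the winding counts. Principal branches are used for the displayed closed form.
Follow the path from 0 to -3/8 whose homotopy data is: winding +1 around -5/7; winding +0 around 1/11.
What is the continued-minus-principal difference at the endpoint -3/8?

Continued minus principal equals (20)*pi*i.

The rational part is single-valued and drops out of the difference; each branch term changes only by its own monodromy.
(-9/16)*sqrt(1 - ε/(1/11)): winding +0 is even, the square root returns to the same sheet, contribution 0.
(10)*log(1 - ε/(-5/7)): each positive loop around -5/7 adds 2*pi*i to the log, so winding +1 contributes (10)*(1)*2*pi*i = (20)*pi*i.
Summing the contributions at ε = -3/8 gives (20)*pi*i.


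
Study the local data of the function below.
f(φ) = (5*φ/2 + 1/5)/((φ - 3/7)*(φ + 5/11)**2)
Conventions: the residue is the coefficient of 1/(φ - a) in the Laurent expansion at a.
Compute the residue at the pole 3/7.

At the order-1 pole 3/7 set g(φ) = (φ - (3/7))*f(φ) = (5*φ/2 + 1/5)/(φ + 5/11)**2.
Simple pole: residue = g(a) at a = 3/7, which is 75383/46240.

The residue is 75383/46240.


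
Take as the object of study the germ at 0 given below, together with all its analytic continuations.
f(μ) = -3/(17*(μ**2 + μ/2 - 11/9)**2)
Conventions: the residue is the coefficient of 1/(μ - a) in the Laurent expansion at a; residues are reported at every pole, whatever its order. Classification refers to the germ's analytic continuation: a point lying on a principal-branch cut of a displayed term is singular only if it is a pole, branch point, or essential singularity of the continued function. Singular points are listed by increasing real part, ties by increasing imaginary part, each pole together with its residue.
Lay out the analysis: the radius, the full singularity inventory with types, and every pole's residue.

Radius of convergence at 0: -1/4 + (1/12)*sqrt(185).
At -1/4 - (1/12)*sqrt(185): a pole of order 2; residue -(1296/581825)*sqrt(185).
At -1/4 + (1/12)*sqrt(185): a pole of order 2; residue (1296/581825)*sqrt(185).

Denominator factor (μ**2 + μ/2 - 11/9)^2: discriminant 185/36, real irrational roots -1/4 + (1/12)*sqrt(185) and -1/4 - (1/12)*sqrt(185); poles of order 2, moduli -1/4 + (1/12)*sqrt(185) and 1/4 + (1/12)*sqrt(185).
The radius of convergence is the smallest modulus among the singular points: -1/4 + (1/12)*sqrt(185).
The factor μ**2 + μ/2 - 11/9 splits as (μ - a)(μ - a') with a = -1/4 - (1/12)*sqrt(185), a' = -1/4 + (1/12)*sqrt(185). At the order-2 pole a set g(μ) = (μ - a)^2*f(μ) = [-3/17] / (μ - a')^2.
Order-2 pole: residue = g'(a); g'(-1/4 - (1/12)*sqrt(185)) = -(1296/581825)*sqrt(185), so the residue is -(1296/581825)*sqrt(185).
The factor μ**2 + μ/2 - 11/9 splits as (μ - a)(μ - a') with a = -1/4 + (1/12)*sqrt(185), a' = -1/4 - (1/12)*sqrt(185). At the order-2 pole a set g(μ) = (μ - a)^2*f(μ) = [-3/17] / (μ - a')^2.
Order-2 pole: residue = g'(a); g'(-1/4 + (1/12)*sqrt(185)) = (1296/581825)*sqrt(185), so the residue is (1296/581825)*sqrt(185).
List the singular points by increasing real part (a conjugate pair: the negative imaginary part first).


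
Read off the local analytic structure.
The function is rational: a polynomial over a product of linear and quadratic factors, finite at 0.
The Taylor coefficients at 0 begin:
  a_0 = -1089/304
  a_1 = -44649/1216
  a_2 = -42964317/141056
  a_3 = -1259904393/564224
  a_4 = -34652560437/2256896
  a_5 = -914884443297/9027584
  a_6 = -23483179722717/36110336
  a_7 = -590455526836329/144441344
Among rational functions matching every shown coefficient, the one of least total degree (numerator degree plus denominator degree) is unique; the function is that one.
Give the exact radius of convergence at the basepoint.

No rational of total degree below 5 reproduces all 8 coefficients; solving the [2/3] Pade equations on them gives f(σ) = (-9*σ**2/29 - 3/19)/((σ - 2/11)**2*(σ + 4/3)), whose expansion matches every shown term.
Denominator factor (σ - 2/11)^2: pole of order 2 at 2/11, modulus 2/11.
Denominator factor (σ + 4/3): pole of order 1 at -4/3, modulus 4/3.
The radius of convergence is the smallest modulus among the singular points: 2/11.

The radius of convergence is 2/11.


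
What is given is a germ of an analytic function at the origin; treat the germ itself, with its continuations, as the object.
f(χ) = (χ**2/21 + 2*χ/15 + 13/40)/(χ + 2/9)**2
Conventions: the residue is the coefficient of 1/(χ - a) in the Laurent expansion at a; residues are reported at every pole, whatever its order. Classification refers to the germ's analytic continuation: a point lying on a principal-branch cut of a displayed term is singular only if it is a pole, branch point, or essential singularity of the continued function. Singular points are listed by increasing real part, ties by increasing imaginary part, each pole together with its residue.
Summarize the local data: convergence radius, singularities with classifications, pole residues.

Denominator factor (χ + 2/9)^2: pole of order 2 at -2/9, modulus 2/9.
The radius of convergence is the smallest modulus among the singular points: 2/9.
At the order-2 pole -2/9 set g(χ) = (χ - (-2/9))^2*f(χ) = χ**2/21 + 2*χ/15 + 13/40.
Order-2 pole: residue = g'(a); g'(-2/9) = 106/945, so the residue is 106/945.

Radius of convergence at 0: 2/9.
At -2/9: a pole of order 2; residue 106/945.


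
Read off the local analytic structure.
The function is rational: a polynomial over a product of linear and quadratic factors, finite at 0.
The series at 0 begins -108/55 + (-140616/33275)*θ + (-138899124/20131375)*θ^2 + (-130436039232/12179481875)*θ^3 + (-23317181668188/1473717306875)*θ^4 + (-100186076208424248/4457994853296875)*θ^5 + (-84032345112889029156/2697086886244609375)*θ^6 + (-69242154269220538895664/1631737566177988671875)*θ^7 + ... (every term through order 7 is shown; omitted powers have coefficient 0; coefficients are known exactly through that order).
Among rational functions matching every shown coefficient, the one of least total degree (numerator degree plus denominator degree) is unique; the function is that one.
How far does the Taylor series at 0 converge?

The radius of convergence is 5/6.

No rational of total degree below 4 reproduces all 8 coefficients; solving the [0/4] Pade equations on them gives f(θ) = -5/((θ - 5/6)**2*(θ**2 + 10*θ/11 + 11/3)), whose expansion matches every shown term.
Denominator factor (θ - 5/6)^2: pole of order 2 at 5/6, modulus 5/6.
Denominator factor (θ**2 + 10*θ/11 + 11/3): discriminant -5024/363, complex-conjugate roots (-5/11) + ((2/33)*sqrt(942))*i and (-5/11) - ((2/33)*sqrt(942))*i; poles of order 1, moduli (1/3)*sqrt(33) and (1/3)*sqrt(33).
The radius of convergence is the smallest modulus among the singular points: 5/6.


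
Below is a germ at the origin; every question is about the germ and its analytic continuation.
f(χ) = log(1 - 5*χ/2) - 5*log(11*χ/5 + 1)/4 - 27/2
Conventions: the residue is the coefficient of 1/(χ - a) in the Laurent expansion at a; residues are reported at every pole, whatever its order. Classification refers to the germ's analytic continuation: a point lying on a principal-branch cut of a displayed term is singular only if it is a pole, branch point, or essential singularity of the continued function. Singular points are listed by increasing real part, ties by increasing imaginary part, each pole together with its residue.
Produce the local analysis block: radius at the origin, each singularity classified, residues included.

Radius of convergence at 0: 2/5.
At -5/11: a logarithmic branch point.
At 2/5: a logarithmic branch point.

Branch term (1)*log(1 - χ/(2/5)): its argument vanishes at χ = 2/5, a logarithmic branch point, modulus 2/5.
Branch term (-5/4)*log(1 - χ/(-5/11)): its argument vanishes at χ = -5/11, a logarithmic branch point, modulus 5/11.
The radius of convergence is the smallest modulus among the singular points: 2/5.
List the singular points by increasing real part (a conjugate pair: the negative imaginary part first).


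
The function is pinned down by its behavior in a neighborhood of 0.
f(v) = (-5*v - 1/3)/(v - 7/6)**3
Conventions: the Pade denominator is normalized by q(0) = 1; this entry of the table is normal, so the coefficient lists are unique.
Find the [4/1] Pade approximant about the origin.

Taylor coefficients needed (expand at 0): a_0 = 72/343, a_1 = 8856/2401, a_2 = 151632/16807, a_3 = 1788480/117649, a_4 = 17729280/823543, a_5 = 22674816/823543.
Write the denominator as Q(v) = 1 + q1*v. Requiring Q*f - P = O(v^6) with deg P <= 4 kills the coefficients of v^5..v^5 in Q*f:
  v^5: a_5 + q1*a_4 = 0, i.e. 22674816/823543 + (17729280/823543)*q1 = 0.
Solving this linear system: q1 = -243/190.
The numerator is Q*f truncated at degree 4: P0 = a_0 = 72/343; P1 = a_1 + q1*a_0 = 780084/228095; P2 = a_2 + q1*a_1 = 6873012/1596665; P3 = a_3 + q1*a_2 = 40942584/11176655; P4 = a_4 + q1*a_3 = 32635872/15647317.

The Pade approximant has numerator coefficients [72/343, 780084/228095, 6873012/1596665, 40942584/11176655, 32635872/15647317]; denominator coefficients [1, -243/190].


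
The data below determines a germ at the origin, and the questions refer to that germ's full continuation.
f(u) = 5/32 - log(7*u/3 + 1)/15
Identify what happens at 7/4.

There is no denominator, hence no pole anywhere.
Branch term log(1 - u/(-3/7)): argument at 7/4 is 61/12, nonzero, so 7/4 is not its branch point (a point on a principal cut is still regular for the continued germ).
So the germ continues analytically to 7/4.

The point is a regular point.


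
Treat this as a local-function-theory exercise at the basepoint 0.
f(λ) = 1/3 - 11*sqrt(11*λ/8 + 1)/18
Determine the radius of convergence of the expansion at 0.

Branch term (-11/18)*sqrt(1 - λ/(-8/11)): its argument vanishes at λ = -8/11, a square-root branch point, modulus 8/11.
The radius of convergence is the smallest modulus among the singular points: 8/11.

The radius of convergence is 8/11.


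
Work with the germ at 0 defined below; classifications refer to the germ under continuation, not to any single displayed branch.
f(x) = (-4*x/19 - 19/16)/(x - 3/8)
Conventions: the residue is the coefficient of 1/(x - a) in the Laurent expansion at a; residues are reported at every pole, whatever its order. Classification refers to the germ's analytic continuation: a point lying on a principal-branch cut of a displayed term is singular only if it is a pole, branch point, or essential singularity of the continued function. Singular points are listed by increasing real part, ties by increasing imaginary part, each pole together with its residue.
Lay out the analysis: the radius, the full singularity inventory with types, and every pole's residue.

Denominator factor (x - 3/8): pole of order 1 at 3/8, modulus 3/8.
The radius of convergence is the smallest modulus among the singular points: 3/8.
At the order-1 pole 3/8 set g(x) = (x - (3/8))*f(x) = -4*x/19 - 19/16.
Simple pole: residue = g(a) at a = 3/8, which is -385/304.

Radius of convergence at 0: 3/8.
At 3/8: a pole of order 1; residue -385/304.
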